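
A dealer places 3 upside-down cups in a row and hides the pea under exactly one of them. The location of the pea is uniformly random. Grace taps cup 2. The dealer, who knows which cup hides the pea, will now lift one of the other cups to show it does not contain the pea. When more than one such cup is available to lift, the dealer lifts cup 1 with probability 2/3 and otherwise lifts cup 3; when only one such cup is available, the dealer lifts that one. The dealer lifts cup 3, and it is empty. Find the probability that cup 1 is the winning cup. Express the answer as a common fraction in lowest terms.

Condition on the true location of the pea.
If it is under cup 1 (prior 1/3): only cup 3 is available, probability 1; weight (1/3)·1 = 1/3.
If it is under cup 2 (prior 1/3): cup 1 is available but not opened, probability 1/3; weight (1/3)·(1/3) = 1/9.
If it is under cup 3 (prior 1/3): the dealer opened cup 3, so this case is ruled out; weight (1/3)·0 = 0.
The weights sum to 4/9.
So P(the pea under cup 1 | the dealer opened cup 3) = (1/3) / (4/9) = 3/4.

3/4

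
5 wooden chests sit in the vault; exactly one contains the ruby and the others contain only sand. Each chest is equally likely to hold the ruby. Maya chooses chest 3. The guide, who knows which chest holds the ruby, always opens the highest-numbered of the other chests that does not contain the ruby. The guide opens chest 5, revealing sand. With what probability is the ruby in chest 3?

Apply Bayes' rule, conditioning on where the ruby actually is.
If it is in any of chests 1, 2, 3, and 4 (prior 1/5 each): chest 5 is the highest-numbered option available, probability 1; weight (1/5)·1 = 1/5 each.
If it is in chest 5 (prior 1/5): the guide opened chest 5, so this case is ruled out; weight (1/5)·0 = 0.
The weights sum to 4/5.
So P(the ruby in chest 3 | the guide opened chest 5) = (1/5) / (4/5) = 1/4.

1/4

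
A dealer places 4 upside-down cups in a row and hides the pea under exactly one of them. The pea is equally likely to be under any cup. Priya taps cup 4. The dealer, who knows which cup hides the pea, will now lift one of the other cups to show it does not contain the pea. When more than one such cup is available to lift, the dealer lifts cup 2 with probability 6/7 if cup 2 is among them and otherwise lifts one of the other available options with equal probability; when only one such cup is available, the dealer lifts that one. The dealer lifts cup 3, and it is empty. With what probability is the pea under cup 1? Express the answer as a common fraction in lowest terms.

1/5

Apply Bayes' rule, conditioning on where the pea actually is.
If it is under cup 1 (prior 1/4): cup 2 is available but not opened, probability 1/7; weight (1/4)·(1/7) = 1/28.
If it is under cup 2 (prior 1/4): cup 2 holds the prize so is unavailable; the dealer chooses uniformly among the 2 others, probability 1/2; weight (1/4)·(1/2) = 1/8.
If it is under cup 3 (prior 1/4): the dealer opened cup 3, so this case is ruled out; weight (1/4)·0 = 0.
If it is under cup 4 (prior 1/4): cup 2 is available but not opened; cup 3 gets probability (1 − 6/7)/2 = 1/14; weight (1/4)·(1/14) = 1/56.
The weights sum to 5/28.
So P(the pea under cup 1 | the dealer opened cup 3) = (1/28) / (5/28) = 1/5.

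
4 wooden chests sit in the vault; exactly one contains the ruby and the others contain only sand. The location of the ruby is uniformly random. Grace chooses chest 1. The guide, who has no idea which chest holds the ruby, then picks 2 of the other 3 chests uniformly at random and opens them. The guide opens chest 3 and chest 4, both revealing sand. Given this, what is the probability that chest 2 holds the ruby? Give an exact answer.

Because the guide chose which chests to open without knowing where the ruby is, the choice is independent of the prize location. Learning that none of the 2 opened chests holds the ruby simply rules out those 2 locations and leaves the remaining 2 chests still equally likely by symmetry.
So P(the ruby in chest 2) = 1/2.

1/2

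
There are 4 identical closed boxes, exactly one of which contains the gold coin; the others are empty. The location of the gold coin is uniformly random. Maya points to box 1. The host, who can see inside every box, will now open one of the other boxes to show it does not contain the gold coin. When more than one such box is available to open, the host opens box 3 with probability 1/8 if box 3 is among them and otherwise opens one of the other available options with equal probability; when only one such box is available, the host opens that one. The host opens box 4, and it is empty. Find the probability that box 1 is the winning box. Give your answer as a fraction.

7/29

Consider each possible location of the gold coin in turn.
If it is in box 1 (prior 1/4): box 3 is available but not opened; box 4 gets probability (1 − 1/8)/2 = 7/16; weight (1/4)·(7/16) = 7/64.
If it is in box 2 (prior 1/4): box 3 is available but not opened, probability 7/8; weight (1/4)·(7/8) = 7/32.
If it is in box 3 (prior 1/4): box 3 holds the prize so is unavailable; the host chooses uniformly among the 2 others, probability 1/2; weight (1/4)·(1/2) = 1/8.
If it is in box 4 (prior 1/4): the host opened box 4, so this case is ruled out; weight (1/4)·0 = 0.
The weights sum to 29/64.
So P(the gold coin in box 1 | the host opened box 4) = (7/64) / (29/64) = 7/29.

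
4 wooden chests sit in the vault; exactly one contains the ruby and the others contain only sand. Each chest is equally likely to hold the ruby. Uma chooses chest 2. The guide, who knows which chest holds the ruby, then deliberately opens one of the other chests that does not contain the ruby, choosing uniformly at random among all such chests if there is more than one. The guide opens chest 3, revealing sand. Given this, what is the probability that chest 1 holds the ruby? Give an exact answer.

Consider each possible location of the ruby in turn.
If it is in either of chests 1 and 4 (prior 1/4 each): the guide has 2 equally likely choices, so probability 1/2; weight (1/4)·(1/2) = 1/8 each.
If it is in chest 2 (prior 1/4): the guide has 3 equally likely choices, so probability 1/3; weight (1/4)·(1/3) = 1/12.
If it is in chest 3 (prior 1/4): the guide opened chest 3, so this case is ruled out; weight (1/4)·0 = 0.
The weights sum to 1/3.
So P(the ruby in chest 1 | the guide opened chest 3) = (1/8) / (1/3) = 3/8.

3/8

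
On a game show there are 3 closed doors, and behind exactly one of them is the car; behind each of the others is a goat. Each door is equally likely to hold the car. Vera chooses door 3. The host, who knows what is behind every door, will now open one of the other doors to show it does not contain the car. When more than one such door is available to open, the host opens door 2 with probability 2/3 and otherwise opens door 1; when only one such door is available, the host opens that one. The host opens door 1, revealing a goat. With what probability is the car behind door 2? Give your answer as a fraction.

Consider each possible location of the car in turn.
If it is behind door 1 (prior 1/3): the host opened door 1, so this case is ruled out; weight (1/3)·0 = 0.
If it is behind door 2 (prior 1/3): only door 1 is available, probability 1; weight (1/3)·1 = 1/3.
If it is behind door 3 (prior 1/3): door 2 is available but not opened, probability 1/3; weight (1/3)·(1/3) = 1/9.
The weights sum to 4/9.
So P(the car behind door 2 | the host opened door 1) = (1/3) / (4/9) = 3/4.

3/4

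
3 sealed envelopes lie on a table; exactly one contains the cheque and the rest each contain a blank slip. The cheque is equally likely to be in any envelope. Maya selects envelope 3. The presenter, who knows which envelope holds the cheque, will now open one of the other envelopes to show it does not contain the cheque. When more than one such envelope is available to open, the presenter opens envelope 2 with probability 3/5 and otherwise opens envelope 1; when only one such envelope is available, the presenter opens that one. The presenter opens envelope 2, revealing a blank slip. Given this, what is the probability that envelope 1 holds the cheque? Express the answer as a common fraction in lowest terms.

Consider each possible location of the cheque in turn.
If it is in envelope 1 (prior 1/3): only envelope 2 is available, probability 1; weight (1/3)·1 = 1/3.
If it is in envelope 2 (prior 1/3): the presenter opened envelope 2, so this case is ruled out; weight (1/3)·0 = 0.
If it is in envelope 3 (prior 1/3): envelope 2 is available, opened with probability 3/5; weight (1/3)·(3/5) = 1/5.
The weights sum to 8/15.
So P(the cheque in envelope 1 | the presenter opened envelope 2) = (1/3) / (8/15) = 5/8.

5/8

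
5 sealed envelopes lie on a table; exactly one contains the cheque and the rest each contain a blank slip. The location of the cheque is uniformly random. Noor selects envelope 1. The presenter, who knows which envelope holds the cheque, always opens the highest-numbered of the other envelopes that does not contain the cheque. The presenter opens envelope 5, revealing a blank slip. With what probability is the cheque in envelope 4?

1/4

Apply Bayes' rule, conditioning on where the cheque actually is.
If it is in any of envelopes 1, 2, 3, and 4 (prior 1/5 each): envelope 5 is the highest-numbered option available, probability 1; weight (1/5)·1 = 1/5 each.
If it is in envelope 5 (prior 1/5): the presenter opened envelope 5, so this case is ruled out; weight (1/5)·0 = 0.
The weights sum to 4/5.
So P(the cheque in envelope 4 | the presenter opened envelope 5) = (1/5) / (4/5) = 1/4.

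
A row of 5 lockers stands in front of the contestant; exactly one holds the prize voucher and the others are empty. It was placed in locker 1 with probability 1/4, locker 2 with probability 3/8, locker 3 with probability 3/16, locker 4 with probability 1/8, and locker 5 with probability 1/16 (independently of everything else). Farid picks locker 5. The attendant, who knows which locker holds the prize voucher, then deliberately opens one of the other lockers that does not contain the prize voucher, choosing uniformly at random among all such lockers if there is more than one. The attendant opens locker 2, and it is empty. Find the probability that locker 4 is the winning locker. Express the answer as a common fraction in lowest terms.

8/39

Condition on the true location of the prize voucher.
If it is in locker 1 (prior 1/4): the attendant has 3 equally likely choices, so probability 1/3; weight (1/4)·(1/3) = 1/12.
If it is in locker 2 (prior 3/8): the attendant opened locker 2, so this case is ruled out; weight (3/8)·0 = 0.
If it is in locker 3 (prior 3/16): the attendant has 3 equally likely choices, so probability 1/3; weight (3/16)·(1/3) = 1/16.
If it is in locker 4 (prior 1/8): the attendant has 3 equally likely choices, so probability 1/3; weight (1/8)·(1/3) = 1/24.
If it is in locker 5 (prior 1/16): the attendant has 4 equally likely choices, so probability 1/4; weight (1/16)·(1/4) = 1/64.
The weights sum to 13/64.
So P(the prize voucher in locker 4 | the attendant opened locker 2) = (1/24) / (13/64) = 8/39.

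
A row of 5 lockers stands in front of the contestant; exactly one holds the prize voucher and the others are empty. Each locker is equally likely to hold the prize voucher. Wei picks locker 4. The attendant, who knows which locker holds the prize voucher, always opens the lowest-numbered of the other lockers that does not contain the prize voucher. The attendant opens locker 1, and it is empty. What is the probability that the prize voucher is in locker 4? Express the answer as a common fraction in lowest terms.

1/4

Apply Bayes' rule, conditioning on where the prize voucher actually is.
If it is in locker 1 (prior 1/5): the attendant opened locker 1, so this case is ruled out; weight (1/5)·0 = 0.
If it is in any of lockers 2, 3, 4, and 5 (prior 1/5 each): locker 1 is the lowest-numbered option available, probability 1; weight (1/5)·1 = 1/5 each.
The weights sum to 4/5.
So P(the prize voucher in locker 4 | the attendant opened locker 1) = (1/5) / (4/5) = 1/4.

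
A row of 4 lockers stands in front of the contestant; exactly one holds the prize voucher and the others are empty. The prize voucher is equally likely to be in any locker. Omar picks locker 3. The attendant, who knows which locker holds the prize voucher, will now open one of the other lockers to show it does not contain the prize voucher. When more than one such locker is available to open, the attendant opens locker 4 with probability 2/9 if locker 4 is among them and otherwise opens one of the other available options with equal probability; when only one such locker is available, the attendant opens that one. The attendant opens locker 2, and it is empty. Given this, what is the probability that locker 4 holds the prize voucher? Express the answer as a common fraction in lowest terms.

Condition on the true location of the prize voucher.
If it is in locker 1 (prior 1/4): locker 4 is available but not opened, probability 7/9; weight (1/4)·(7/9) = 7/36.
If it is in locker 2 (prior 1/4): the attendant opened locker 2, so this case is ruled out; weight (1/4)·0 = 0.
If it is in locker 3 (prior 1/4): locker 4 is available but not opened; locker 2 gets probability (1 − 2/9)/2 = 7/18; weight (1/4)·(7/18) = 7/72.
If it is in locker 4 (prior 1/4): locker 4 holds the prize so is unavailable; the attendant chooses uniformly among the 2 others, probability 1/2; weight (1/4)·(1/2) = 1/8.
The weights sum to 5/12.
So P(the prize voucher in locker 4 | the attendant opened locker 2) = (1/8) / (5/12) = 3/10.

3/10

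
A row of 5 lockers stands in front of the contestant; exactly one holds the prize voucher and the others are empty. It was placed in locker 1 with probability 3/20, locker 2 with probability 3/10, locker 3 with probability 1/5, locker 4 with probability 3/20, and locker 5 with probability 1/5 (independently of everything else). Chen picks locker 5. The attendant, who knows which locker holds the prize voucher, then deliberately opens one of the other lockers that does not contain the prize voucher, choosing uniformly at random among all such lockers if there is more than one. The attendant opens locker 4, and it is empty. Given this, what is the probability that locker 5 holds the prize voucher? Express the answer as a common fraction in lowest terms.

Condition on the true location of the prize voucher.
If it is in locker 1 (prior 3/20): the attendant has 3 equally likely choices, so probability 1/3; weight (3/20)·(1/3) = 1/20.
If it is in locker 2 (prior 3/10): the attendant has 3 equally likely choices, so probability 1/3; weight (3/10)·(1/3) = 1/10.
If it is in locker 3 (prior 1/5): the attendant has 3 equally likely choices, so probability 1/3; weight (1/5)·(1/3) = 1/15.
If it is in locker 4 (prior 3/20): the attendant opened locker 4, so this case is ruled out; weight (3/20)·0 = 0.
If it is in locker 5 (prior 1/5): the attendant has 4 equally likely choices, so probability 1/4; weight (1/5)·(1/4) = 1/20.
The weights sum to 4/15.
So P(the prize voucher in locker 5 | the attendant opened locker 4) = (1/20) / (4/15) = 3/16.

3/16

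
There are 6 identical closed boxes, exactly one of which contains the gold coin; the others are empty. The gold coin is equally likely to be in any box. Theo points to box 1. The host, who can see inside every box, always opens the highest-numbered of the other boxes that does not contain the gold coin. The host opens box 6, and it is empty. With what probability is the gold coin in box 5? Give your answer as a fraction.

1/5

Apply Bayes' rule, conditioning on where the gold coin actually is.
If it is in any of boxes 1, 2, 3, 4, and 5 (prior 1/6 each): box 6 is the highest-numbered option available, probability 1; weight (1/6)·1 = 1/6 each.
If it is in box 6 (prior 1/6): the host opened box 6, so this case is ruled out; weight (1/6)·0 = 0.
The weights sum to 5/6.
So P(the gold coin in box 5 | the host opened box 6) = (1/6) / (5/6) = 1/5.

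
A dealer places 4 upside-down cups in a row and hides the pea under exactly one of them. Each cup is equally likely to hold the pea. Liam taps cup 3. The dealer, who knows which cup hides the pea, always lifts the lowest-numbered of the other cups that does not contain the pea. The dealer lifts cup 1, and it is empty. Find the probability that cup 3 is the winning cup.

1/3

Apply Bayes' rule, conditioning on where the pea actually is.
If it is under cup 1 (prior 1/4): the dealer opened cup 1, so this case is ruled out; weight (1/4)·0 = 0.
If it is under any of cups 2, 3, and 4 (prior 1/4 each): cup 1 is the lowest-numbered option available, probability 1; weight (1/4)·1 = 1/4 each.
The weights sum to 3/4.
So P(the pea under cup 3 | the dealer opened cup 1) = (1/4) / (3/4) = 1/3.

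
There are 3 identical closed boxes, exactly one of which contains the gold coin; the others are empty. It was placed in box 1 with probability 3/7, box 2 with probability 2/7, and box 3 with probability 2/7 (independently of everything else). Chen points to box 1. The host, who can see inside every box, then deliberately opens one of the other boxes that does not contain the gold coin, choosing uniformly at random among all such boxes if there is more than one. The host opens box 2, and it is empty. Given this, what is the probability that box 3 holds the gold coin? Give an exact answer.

Condition on the true location of the gold coin.
If it is in box 1 (prior 3/7): the host has 2 equally likely choices, so probability 1/2; weight (3/7)·(1/2) = 3/14.
If it is in box 2 (prior 2/7): the host opened box 2, so this case is ruled out; weight (2/7)·0 = 0.
If it is in box 3 (prior 2/7): the host has no choice, probability 1; weight (2/7)·1 = 2/7.
The weights sum to 1/2.
So P(the gold coin in box 3 | the host opened box 2) = (2/7) / (1/2) = 4/7.

4/7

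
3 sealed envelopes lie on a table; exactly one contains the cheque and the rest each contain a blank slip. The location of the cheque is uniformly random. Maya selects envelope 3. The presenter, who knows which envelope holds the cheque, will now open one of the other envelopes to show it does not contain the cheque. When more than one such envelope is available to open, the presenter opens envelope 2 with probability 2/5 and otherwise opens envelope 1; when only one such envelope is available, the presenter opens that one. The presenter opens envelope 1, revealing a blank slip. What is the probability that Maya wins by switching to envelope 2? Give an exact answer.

Condition on the true location of the cheque.
If it is in envelope 1 (prior 1/3): the presenter opened envelope 1, so this case is ruled out; weight (1/3)·0 = 0.
If it is in envelope 2 (prior 1/3): only envelope 1 is available, probability 1; weight (1/3)·1 = 1/3.
If it is in envelope 3 (prior 1/3): envelope 2 is available but not opened, probability 3/5; weight (1/3)·(3/5) = 1/5.
The weights sum to 8/15.
So P(the cheque in envelope 2 | the presenter opened envelope 1) = (1/3) / (8/15) = 5/8.

5/8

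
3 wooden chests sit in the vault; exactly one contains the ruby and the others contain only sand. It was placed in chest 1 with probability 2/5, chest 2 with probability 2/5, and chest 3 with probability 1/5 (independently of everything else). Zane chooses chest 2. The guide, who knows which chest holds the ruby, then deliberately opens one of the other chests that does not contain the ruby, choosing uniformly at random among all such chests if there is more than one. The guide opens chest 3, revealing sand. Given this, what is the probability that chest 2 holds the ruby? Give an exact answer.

1/3

Consider each possible location of the ruby in turn.
If it is in chest 1 (prior 2/5): the guide has no choice, probability 1; weight (2/5)·1 = 2/5.
If it is in chest 2 (prior 2/5): the guide has 2 equally likely choices, so probability 1/2; weight (2/5)·(1/2) = 1/5.
If it is in chest 3 (prior 1/5): the guide opened chest 3, so this case is ruled out; weight (1/5)·0 = 0.
The weights sum to 3/5.
So P(the ruby in chest 2 | the guide opened chest 3) = (1/5) / (3/5) = 1/3.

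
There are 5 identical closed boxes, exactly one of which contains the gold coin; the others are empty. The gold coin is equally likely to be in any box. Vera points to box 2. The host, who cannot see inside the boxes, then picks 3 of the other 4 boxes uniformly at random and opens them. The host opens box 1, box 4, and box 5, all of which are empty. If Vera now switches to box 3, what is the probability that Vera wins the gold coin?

Because the host chose which boxes to open without knowing where the gold coin is, the choice is independent of the prize location. Learning that none of the 3 opened boxes holds the gold coin simply rules out those 3 locations and leaves the remaining 2 boxes still equally likely by symmetry.
So P(the gold coin in box 3) = 1/2.

1/2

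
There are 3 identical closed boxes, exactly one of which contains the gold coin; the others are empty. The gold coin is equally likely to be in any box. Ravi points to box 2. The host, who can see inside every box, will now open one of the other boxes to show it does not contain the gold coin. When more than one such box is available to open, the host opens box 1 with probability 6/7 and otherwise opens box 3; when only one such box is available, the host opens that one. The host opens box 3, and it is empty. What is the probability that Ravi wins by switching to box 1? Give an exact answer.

Consider each possible location of the gold coin in turn.
If it is in box 1 (prior 1/3): only box 3 is available, probability 1; weight (1/3)·1 = 1/3.
If it is in box 2 (prior 1/3): box 1 is available but not opened, probability 1/7; weight (1/3)·(1/7) = 1/21.
If it is in box 3 (prior 1/3): the host opened box 3, so this case is ruled out; weight (1/3)·0 = 0.
The weights sum to 8/21.
So P(the gold coin in box 1 | the host opened box 3) = (1/3) / (8/21) = 7/8.

7/8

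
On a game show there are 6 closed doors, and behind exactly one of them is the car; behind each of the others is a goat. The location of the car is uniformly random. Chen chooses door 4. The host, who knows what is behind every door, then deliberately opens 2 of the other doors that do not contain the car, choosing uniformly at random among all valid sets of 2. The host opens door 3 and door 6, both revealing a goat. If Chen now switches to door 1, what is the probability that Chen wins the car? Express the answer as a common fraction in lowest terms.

5/18

Apply Bayes' rule, conditioning on where the car actually is.
If it is behind any of doors 1, 2, and 5 (prior 1/6 each): the host has 6 equally likely choices, so probability 1/6; weight (1/6)·(1/6) = 1/36 each.
If it is behind either of doors 3 and 6 (prior 1/6 each): that door was opened and seen not to hold the prize — ruled out; weight (1/6)·0 = 0 each.
If it is behind door 4 (prior 1/6): the host has 10 equally likely choices, so probability 1/10; weight (1/6)·(1/10) = 1/60.
The weights sum to 1/10.
So P(the car behind door 1 | the host opened door 3 and door 6) = (1/36) / (1/10) = 5/18.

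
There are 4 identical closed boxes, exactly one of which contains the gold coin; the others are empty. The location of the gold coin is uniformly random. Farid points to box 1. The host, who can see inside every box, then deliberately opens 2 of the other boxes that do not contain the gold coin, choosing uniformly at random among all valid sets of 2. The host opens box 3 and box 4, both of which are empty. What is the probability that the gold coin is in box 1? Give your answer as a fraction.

1/4

Apply Bayes' rule, conditioning on where the gold coin actually is.
If it is in box 1 (prior 1/4): the host has 3 equally likely choices, so probability 1/3; weight (1/4)·(1/3) = 1/12.
If it is in box 2 (prior 1/4): the host has no choice, probability 1; weight (1/4)·1 = 1/4.
If it is in either of boxes 3 and 4 (prior 1/4 each): that box was opened and seen not to hold the prize — ruled out; weight (1/4)·0 = 0 each.
The weights sum to 1/3.
So P(the gold coin in box 1 | the host opened box 3 and box 4) = (1/12) / (1/3) = 1/4.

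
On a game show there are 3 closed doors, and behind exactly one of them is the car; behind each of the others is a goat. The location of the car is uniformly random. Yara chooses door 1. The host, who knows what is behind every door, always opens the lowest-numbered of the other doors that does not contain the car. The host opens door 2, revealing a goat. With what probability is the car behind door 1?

1/2

Apply Bayes' rule, conditioning on where the car actually is.
If it is behind either of doors 1 and 3 (prior 1/3 each): door 2 is the lowest-numbered option available, probability 1; weight (1/3)·1 = 1/3 each.
If it is behind door 2 (prior 1/3): the host opened door 2, so this case is ruled out; weight (1/3)·0 = 0.
The weights sum to 2/3.
So P(the car behind door 1 | the host opened door 2) = (1/3) / (2/3) = 1/2.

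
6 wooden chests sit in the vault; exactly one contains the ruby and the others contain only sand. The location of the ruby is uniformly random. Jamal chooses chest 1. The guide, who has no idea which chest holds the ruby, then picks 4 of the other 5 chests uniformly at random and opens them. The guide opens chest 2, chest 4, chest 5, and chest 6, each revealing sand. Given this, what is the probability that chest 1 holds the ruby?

Consider each possible location of the ruby in turn.
If it is in either of chests 1 and 3 (prior 1/6 each): the guide picks exactly this set with probability 1/5 regardless, and none is the prize; weight (1/6)·(1/5) = 1/30 each.
If it is in any of chests 2, 4, 5, and 6 (prior 1/6 each): that chest was opened and seen not to hold the prize — ruled out; weight (1/6)·0 = 0 each.
The weights sum to 1/15.
So P(the ruby in chest 1 | the guide opened chest 2, chest 4, chest 5, and chest 6) = (1/30) / (1/15) = 1/2.

1/2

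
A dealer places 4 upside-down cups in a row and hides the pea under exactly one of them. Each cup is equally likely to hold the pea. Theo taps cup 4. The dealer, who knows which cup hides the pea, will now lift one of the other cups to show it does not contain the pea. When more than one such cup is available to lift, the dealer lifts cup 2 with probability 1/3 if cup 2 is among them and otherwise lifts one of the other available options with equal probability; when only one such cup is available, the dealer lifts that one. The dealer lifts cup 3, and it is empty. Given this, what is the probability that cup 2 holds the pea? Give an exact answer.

1/3

Consider each possible location of the pea in turn.
If it is under cup 1 (prior 1/4): cup 2 is available but not opened, probability 2/3; weight (1/4)·(2/3) = 1/6.
If it is under cup 2 (prior 1/4): cup 2 holds the prize so is unavailable; the dealer chooses uniformly among the 2 others, probability 1/2; weight (1/4)·(1/2) = 1/8.
If it is under cup 3 (prior 1/4): the dealer opened cup 3, so this case is ruled out; weight (1/4)·0 = 0.
If it is under cup 4 (prior 1/4): cup 2 is available but not opened; cup 3 gets probability (1 − 1/3)/2 = 1/3; weight (1/4)·(1/3) = 1/12.
The weights sum to 3/8.
So P(the pea under cup 2 | the dealer opened cup 3) = (1/8) / (3/8) = 1/3.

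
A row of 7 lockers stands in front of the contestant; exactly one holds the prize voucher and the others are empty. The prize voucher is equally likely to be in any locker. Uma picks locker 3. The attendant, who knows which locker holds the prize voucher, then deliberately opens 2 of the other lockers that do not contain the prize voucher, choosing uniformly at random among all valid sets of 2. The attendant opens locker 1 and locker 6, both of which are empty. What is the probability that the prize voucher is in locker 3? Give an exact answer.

1/7

Consider each possible location of the prize voucher in turn.
If it is in either of lockers 1 and 6 (prior 1/7 each): that locker was opened and seen not to hold the prize — ruled out; weight (1/7)·0 = 0 each.
If it is in any of lockers 2, 4, 5, and 7 (prior 1/7 each): the attendant has 10 equally likely choices, so probability 1/10; weight (1/7)·(1/10) = 1/70 each.
If it is in locker 3 (prior 1/7): the attendant has 15 equally likely choices, so probability 1/15; weight (1/7)·(1/15) = 1/105.
The weights sum to 1/15.
So P(the prize voucher in locker 3 | the attendant opened locker 1 and locker 6) = (1/105) / (1/15) = 1/7.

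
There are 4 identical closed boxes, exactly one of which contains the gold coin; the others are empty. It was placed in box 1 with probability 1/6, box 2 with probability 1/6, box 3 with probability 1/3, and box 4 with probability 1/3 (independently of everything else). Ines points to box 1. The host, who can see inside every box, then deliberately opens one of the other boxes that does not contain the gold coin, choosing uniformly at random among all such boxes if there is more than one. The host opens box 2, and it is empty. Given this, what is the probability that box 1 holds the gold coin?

1/7

Condition on the true location of the gold coin.
If it is in box 1 (prior 1/6): the host has 3 equally likely choices, so probability 1/3; weight (1/6)·(1/3) = 1/18.
If it is in box 2 (prior 1/6): the host opened box 2, so this case is ruled out; weight (1/6)·0 = 0.
If it is in either of boxes 3 and 4 (prior 1/3 each): the host has 2 equally likely choices, so probability 1/2; weight (1/3)·(1/2) = 1/6 each.
The weights sum to 7/18.
So P(the gold coin in box 1 | the host opened box 2) = (1/18) / (7/18) = 1/7.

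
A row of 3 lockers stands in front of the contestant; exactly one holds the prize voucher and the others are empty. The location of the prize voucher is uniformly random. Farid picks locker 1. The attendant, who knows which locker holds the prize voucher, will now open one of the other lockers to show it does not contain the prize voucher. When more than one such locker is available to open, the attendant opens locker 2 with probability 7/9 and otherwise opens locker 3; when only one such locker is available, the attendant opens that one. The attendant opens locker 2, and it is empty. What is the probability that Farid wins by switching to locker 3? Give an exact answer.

9/16

Apply Bayes' rule, conditioning on where the prize voucher actually is.
If it is in locker 1 (prior 1/3): locker 2 is available, opened with probability 7/9; weight (1/3)·(7/9) = 7/27.
If it is in locker 2 (prior 1/3): the attendant opened locker 2, so this case is ruled out; weight (1/3)·0 = 0.
If it is in locker 3 (prior 1/3): only locker 2 is available, probability 1; weight (1/3)·1 = 1/3.
The weights sum to 16/27.
So P(the prize voucher in locker 3 | the attendant opened locker 2) = (1/3) / (16/27) = 9/16.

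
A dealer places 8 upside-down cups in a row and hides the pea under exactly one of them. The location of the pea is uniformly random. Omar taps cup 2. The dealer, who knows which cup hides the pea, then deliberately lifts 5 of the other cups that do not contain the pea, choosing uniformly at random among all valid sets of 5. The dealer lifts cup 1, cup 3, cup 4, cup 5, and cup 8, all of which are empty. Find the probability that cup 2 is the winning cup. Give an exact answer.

1/8

Condition on the true location of the pea.
If it is under any of cups 1, 3, 4, 5, and 8 (prior 1/8 each): that cup was opened and seen not to hold the prize — ruled out; weight (1/8)·0 = 0 each.
If it is under cup 2 (prior 1/8): the dealer has 21 equally likely choices, so probability 1/21; weight (1/8)·(1/21) = 1/168.
If it is under either of cups 6 and 7 (prior 1/8 each): the dealer has 6 equally likely choices, so probability 1/6; weight (1/8)·(1/6) = 1/48 each.
The weights sum to 1/21.
So P(the pea under cup 2 | the dealer opened cup 1, cup 3, cup 4, cup 5, and cup 8) = (1/168) / (1/21) = 1/8.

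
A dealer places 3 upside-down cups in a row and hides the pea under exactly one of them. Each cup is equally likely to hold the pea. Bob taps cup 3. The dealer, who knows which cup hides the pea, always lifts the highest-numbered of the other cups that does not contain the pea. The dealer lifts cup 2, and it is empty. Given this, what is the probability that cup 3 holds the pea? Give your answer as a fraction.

Apply Bayes' rule, conditioning on where the pea actually is.
If it is under either of cups 1 and 3 (prior 1/3 each): cup 2 is the highest-numbered option available, probability 1; weight (1/3)·1 = 1/3 each.
If it is under cup 2 (prior 1/3): the dealer opened cup 2, so this case is ruled out; weight (1/3)·0 = 0.
The weights sum to 2/3.
So P(the pea under cup 3 | the dealer opened cup 2) = (1/3) / (2/3) = 1/2.

1/2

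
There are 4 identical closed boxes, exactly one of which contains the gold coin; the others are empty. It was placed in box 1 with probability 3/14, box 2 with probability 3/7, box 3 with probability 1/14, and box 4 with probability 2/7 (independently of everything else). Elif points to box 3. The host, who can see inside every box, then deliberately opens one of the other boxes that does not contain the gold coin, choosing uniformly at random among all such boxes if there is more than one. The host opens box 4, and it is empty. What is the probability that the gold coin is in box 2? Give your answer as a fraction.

18/29

Apply Bayes' rule, conditioning on where the gold coin actually is.
If it is in box 1 (prior 3/14): the host has 2 equally likely choices, so probability 1/2; weight (3/14)·(1/2) = 3/28.
If it is in box 2 (prior 3/7): the host has 2 equally likely choices, so probability 1/2; weight (3/7)·(1/2) = 3/14.
If it is in box 3 (prior 1/14): the host has 3 equally likely choices, so probability 1/3; weight (1/14)·(1/3) = 1/42.
If it is in box 4 (prior 2/7): the host opened box 4, so this case is ruled out; weight (2/7)·0 = 0.
The weights sum to 29/84.
So P(the gold coin in box 2 | the host opened box 4) = (3/14) / (29/84) = 18/29.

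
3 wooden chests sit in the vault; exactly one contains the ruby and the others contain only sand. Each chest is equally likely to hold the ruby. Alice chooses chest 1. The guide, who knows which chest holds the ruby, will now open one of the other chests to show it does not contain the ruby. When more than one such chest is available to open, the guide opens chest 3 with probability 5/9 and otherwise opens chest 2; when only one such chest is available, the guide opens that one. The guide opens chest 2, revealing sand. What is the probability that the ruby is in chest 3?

Condition on the true location of the ruby.
If it is in chest 1 (prior 1/3): chest 3 is available but not opened, probability 4/9; weight (1/3)·(4/9) = 4/27.
If it is in chest 2 (prior 1/3): the guide opened chest 2, so this case is ruled out; weight (1/3)·0 = 0.
If it is in chest 3 (prior 1/3): only chest 2 is available, probability 1; weight (1/3)·1 = 1/3.
The weights sum to 13/27.
So P(the ruby in chest 3 | the guide opened chest 2) = (1/3) / (13/27) = 9/13.

9/13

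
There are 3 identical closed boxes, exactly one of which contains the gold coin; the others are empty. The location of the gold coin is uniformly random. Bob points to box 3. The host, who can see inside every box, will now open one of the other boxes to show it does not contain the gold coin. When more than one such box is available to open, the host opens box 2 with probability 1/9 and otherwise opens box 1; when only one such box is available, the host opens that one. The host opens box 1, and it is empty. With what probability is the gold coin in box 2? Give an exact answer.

Condition on the true location of the gold coin.
If it is in box 1 (prior 1/3): the host opened box 1, so this case is ruled out; weight (1/3)·0 = 0.
If it is in box 2 (prior 1/3): only box 1 is available, probability 1; weight (1/3)·1 = 1/3.
If it is in box 3 (prior 1/3): box 2 is available but not opened, probability 8/9; weight (1/3)·(8/9) = 8/27.
The weights sum to 17/27.
So P(the gold coin in box 2 | the host opened box 1) = (1/3) / (17/27) = 9/17.

9/17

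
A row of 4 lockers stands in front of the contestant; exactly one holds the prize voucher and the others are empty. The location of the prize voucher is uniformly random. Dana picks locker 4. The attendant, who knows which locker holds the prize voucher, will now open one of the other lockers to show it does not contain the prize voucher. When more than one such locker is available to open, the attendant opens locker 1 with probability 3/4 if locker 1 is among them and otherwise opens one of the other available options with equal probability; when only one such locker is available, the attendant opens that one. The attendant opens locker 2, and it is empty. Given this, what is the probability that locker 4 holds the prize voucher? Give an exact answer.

1/7

Consider each possible location of the prize voucher in turn.
If it is in locker 1 (prior 1/4): locker 1 holds the prize so is unavailable; the attendant chooses uniformly among the 2 others, probability 1/2; weight (1/4)·(1/2) = 1/8.
If it is in locker 2 (prior 1/4): the attendant opened locker 2, so this case is ruled out; weight (1/4)·0 = 0.
If it is in locker 3 (prior 1/4): locker 1 is available but not opened, probability 1/4; weight (1/4)·(1/4) = 1/16.
If it is in locker 4 (prior 1/4): locker 1 is available but not opened; locker 2 gets probability (1 − 3/4)/2 = 1/8; weight (1/4)·(1/8) = 1/32.
The weights sum to 7/32.
So P(the prize voucher in locker 4 | the attendant opened locker 2) = (1/32) / (7/32) = 1/7.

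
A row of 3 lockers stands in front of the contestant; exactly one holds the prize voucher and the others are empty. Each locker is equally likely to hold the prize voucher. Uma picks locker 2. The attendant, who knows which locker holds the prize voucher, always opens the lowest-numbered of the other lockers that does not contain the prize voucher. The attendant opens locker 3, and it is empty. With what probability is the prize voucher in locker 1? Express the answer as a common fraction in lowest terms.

1

Condition on the true location of the prize voucher.
If it is in locker 1 (prior 1/3): locker 3 is the lowest-numbered option available, probability 1; weight (1/3)·1 = 1/3.
If it is in locker 2 (prior 1/3): the attendant would have opened locker 1 instead, probability 0; weight (1/3)·0 = 0.
If it is in locker 3 (prior 1/3): the attendant opened locker 3, so this case is ruled out; weight (1/3)·0 = 0.
The weights sum to 1/3.
So P(the prize voucher in locker 1 | the attendant opened locker 3) = (1/3) / (1/3) = 1.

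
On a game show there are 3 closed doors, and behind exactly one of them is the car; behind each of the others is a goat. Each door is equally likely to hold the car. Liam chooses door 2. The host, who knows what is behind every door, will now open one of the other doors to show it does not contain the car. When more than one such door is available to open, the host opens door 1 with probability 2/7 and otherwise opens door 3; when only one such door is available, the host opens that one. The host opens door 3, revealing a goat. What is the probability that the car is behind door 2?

Condition on the true location of the car.
If it is behind door 1 (prior 1/3): only door 3 is available, probability 1; weight (1/3)·1 = 1/3.
If it is behind door 2 (prior 1/3): door 1 is available but not opened, probability 5/7; weight (1/3)·(5/7) = 5/21.
If it is behind door 3 (prior 1/3): the host opened door 3, so this case is ruled out; weight (1/3)·0 = 0.
The weights sum to 4/7.
So P(the car behind door 2 | the host opened door 3) = (5/21) / (4/7) = 5/12.

5/12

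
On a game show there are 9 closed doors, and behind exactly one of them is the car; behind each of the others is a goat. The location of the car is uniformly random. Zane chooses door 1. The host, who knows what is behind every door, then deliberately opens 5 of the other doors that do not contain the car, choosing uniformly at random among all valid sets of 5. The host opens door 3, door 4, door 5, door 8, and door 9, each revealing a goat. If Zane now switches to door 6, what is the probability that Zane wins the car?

8/27

Consider each possible location of the car in turn.
If it is behind door 1 (prior 1/9): the host has 56 equally likely choices, so probability 1/56; weight (1/9)·(1/56) = 1/504.
If it is behind any of doors 2, 6, and 7 (prior 1/9 each): the host has 21 equally likely choices, so probability 1/21; weight (1/9)·(1/21) = 1/189 each.
If it is behind any of doors 3, 4, 5, 8, and 9 (prior 1/9 each): that door was opened and seen not to hold the prize — ruled out; weight (1/9)·0 = 0 each.
The weights sum to 1/56.
So P(the car behind door 6 | the host opened door 3, door 4, door 5, door 8, and door 9) = (1/189) / (1/56) = 8/27.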